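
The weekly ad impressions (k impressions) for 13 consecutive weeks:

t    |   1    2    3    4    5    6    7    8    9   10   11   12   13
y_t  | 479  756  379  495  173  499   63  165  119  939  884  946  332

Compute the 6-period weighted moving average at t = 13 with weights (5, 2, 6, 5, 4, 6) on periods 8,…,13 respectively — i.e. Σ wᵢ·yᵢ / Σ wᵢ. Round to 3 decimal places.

Weighted sum: 5·165 + 2·119 + 6·939 + 5·884 + 4·946 + 6·332 = 825 + 238 + 5634 + 4420 + 3784 + 1992 = 16893
Weight total: 5 + 2 + 6 + 5 + 4 + 6 = 28
WMA = 16893 / 28 = 603.321

603.321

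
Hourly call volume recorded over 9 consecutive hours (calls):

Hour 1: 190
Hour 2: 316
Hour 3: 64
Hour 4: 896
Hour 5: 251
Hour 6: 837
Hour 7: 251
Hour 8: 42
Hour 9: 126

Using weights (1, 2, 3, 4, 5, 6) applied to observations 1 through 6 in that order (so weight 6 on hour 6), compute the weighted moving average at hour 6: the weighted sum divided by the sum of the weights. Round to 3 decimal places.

517.857

Weighted sum: 1·190 + 2·316 + 3·64 + 4·896 + 5·251 + 6·837 = 190 + 632 + 192 + 3584 + 1255 + 5022 = 10875
Weight total: 1 + 2 + 3 + 4 + 5 + 6 = 21
WMA = 10875 / 21 = 517.857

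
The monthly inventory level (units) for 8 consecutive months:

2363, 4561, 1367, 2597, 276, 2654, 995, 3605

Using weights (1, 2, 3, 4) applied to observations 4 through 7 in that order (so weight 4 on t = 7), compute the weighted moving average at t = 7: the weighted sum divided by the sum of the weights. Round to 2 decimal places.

1509.10

Weighted sum: 1·2597 + 2·276 + 3·2654 + 4·995 = 2597 + 552 + 7962 + 3980 = 15091
Weight total: 1 + 2 + 3 + 4 = 10
WMA = 15091 / 10 = 1509.10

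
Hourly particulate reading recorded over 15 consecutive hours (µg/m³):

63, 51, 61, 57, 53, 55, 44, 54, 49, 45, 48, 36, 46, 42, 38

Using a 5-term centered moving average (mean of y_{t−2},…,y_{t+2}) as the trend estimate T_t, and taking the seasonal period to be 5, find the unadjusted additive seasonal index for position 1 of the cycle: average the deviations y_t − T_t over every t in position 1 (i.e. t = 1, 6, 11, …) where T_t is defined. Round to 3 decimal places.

2.800

Season position 1 occurs at t = 6, 11 (where T_t is defined).
t=6: T_6 = 52.60000; y_6 − T_6 = 55 − 52.60000 = 2.40000
t=11: T_11 = 44.80000; y_11 − T_11 = 48 − 44.80000 = 3.20000
Mean deviation: (2.40000 + 3.20000) / 2 = 2.800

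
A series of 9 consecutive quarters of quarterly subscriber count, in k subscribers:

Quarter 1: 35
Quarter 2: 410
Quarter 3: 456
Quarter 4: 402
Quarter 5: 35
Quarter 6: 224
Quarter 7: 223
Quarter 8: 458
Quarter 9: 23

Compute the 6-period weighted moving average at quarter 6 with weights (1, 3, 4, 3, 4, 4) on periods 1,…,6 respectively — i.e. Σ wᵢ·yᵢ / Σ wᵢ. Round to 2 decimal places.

Weighted sum: 1·35 + 3·410 + 4·456 + 3·402 + 4·35 + 4·224 = 35 + 1230 + 1824 + 1206 + 140 + 896 = 5331
Weight total: 1 + 3 + 4 + 3 + 4 + 4 = 19
WMA = 5331 / 19 = 280.58

280.58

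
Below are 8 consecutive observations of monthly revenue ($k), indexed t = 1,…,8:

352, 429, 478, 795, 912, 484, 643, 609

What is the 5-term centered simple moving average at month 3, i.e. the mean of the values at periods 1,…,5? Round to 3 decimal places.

Sum of periods 1–5: 352 + 429 + 478 + 795 + 912 = 2966
Divide by 5: 2966 / 5 = 593.200

593.200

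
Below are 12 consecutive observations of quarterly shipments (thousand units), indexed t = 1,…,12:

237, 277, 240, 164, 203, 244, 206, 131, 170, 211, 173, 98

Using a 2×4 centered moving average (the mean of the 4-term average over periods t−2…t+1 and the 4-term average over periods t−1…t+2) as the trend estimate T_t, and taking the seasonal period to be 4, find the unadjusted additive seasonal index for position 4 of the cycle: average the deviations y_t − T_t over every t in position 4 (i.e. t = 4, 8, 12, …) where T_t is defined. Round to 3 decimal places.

Season position 4 occurs at t = 4, 8 (where T_t is defined).
t=4: T_4 = 216.87500; y_4 − T_4 = 164 − 216.87500 = -52.87500
t=8: T_8 = 183.62500; y_8 − T_8 = 131 − 183.62500 = -52.62500
Mean deviation: (-52.87500 + -52.62500) / 2 = -52.750

-52.750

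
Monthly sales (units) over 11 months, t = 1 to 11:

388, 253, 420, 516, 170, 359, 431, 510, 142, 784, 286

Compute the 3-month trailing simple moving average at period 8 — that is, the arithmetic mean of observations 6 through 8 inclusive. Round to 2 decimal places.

Sum of periods 6–8: 359 + 431 + 510 = 1300
Divide by 3: 1300 / 3 = 433.33

433.33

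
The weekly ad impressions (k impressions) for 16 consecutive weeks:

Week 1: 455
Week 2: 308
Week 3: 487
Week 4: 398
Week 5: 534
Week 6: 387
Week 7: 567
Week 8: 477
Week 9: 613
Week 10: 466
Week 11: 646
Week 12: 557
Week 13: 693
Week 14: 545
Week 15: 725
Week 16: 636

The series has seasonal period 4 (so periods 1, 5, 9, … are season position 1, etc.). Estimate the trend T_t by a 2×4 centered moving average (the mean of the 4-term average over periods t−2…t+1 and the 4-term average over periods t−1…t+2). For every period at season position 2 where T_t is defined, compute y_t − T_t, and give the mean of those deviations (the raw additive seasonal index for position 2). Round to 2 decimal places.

Season position 2 occurs at t = 6, 10, 14 (where T_t is defined).
t=6: T_6 = 481.3750; y_6 − T_6 = 387 − 481.3750 = -94.3750
t=10: T_10 = 560.5000; y_10 − T_10 = 466 − 560.5000 = -94.5000
t=14: T_14 = 639.8750; y_14 − T_14 = 545 − 639.8750 = -94.8750
Mean deviation: (-94.3750 + -94.5000 + -94.8750) / 3 = -94.58

-94.58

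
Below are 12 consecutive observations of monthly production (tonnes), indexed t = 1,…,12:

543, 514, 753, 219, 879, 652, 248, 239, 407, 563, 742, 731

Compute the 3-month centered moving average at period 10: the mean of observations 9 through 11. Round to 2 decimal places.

Sum of periods 9–11: 407 + 563 + 742 = 1712
Divide by 3: 1712 / 3 = 570.67

570.67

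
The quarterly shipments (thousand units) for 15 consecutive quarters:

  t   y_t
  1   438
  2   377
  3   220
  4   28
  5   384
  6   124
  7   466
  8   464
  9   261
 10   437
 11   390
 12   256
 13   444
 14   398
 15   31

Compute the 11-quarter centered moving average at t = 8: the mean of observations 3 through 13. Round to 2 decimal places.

Sum of periods 3–13: 220 + 28 + 384 + 124 + 466 + 464 + 261 + 437 + 390 + 256 + 444 = 3474
Divide by 11: 3474 / 11 = 315.82

315.82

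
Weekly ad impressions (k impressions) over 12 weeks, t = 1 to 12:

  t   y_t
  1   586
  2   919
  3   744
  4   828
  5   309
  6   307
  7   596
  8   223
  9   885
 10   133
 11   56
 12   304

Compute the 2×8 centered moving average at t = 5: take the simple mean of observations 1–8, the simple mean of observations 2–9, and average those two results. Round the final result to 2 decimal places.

Sum over 1–8: 586 + 919 + 744 + 828 + 309 + 307 + 596 + 223 = 4512
Sum over 2–9: 919 + 744 + 828 + 309 + 307 + 596 + 223 + 885 = 4811
CMA at t=5 = (4512 + 4811) / (2·8) = 9323 / 16 = 582.69

582.69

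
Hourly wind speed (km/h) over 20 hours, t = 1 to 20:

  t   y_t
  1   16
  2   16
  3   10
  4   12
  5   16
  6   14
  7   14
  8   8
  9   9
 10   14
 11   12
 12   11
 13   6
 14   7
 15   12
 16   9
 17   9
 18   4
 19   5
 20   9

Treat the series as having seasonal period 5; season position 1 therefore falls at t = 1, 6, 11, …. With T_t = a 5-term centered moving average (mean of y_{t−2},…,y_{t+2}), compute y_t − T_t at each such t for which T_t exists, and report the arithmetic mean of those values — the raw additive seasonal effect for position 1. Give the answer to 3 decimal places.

Season position 1 occurs at t = 6, 11, 16 (where T_t is defined).
t=6: T_6 = 12.80000; y_6 − T_6 = 14 − 12.80000 = 1.20000
t=11: T_11 = 10.40000; y_11 − T_11 = 12 − 10.40000 = 1.60000
t=16: T_16 = 8.20000; y_16 − T_16 = 9 − 8.20000 = 0.80000
Mean deviation: (1.20000 + 1.60000 + 0.80000) / 3 = 1.200

1.200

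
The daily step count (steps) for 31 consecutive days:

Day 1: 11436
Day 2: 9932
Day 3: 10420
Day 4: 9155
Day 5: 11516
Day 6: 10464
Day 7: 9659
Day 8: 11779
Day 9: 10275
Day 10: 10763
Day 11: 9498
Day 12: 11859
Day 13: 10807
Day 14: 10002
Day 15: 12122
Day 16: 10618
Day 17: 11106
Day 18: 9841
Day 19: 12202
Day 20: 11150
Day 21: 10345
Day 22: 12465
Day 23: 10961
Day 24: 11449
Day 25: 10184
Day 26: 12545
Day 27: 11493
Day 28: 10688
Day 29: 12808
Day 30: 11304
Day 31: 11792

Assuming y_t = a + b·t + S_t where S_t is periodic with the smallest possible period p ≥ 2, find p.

First differences y_{t+1} − y_t: -1504, 488, -1265, 2361, -1052, -805, 2120, -1504, 488, -1265, 2361, -1052, -805, 2120, -1504, 488, …
The difference pattern repeats every 7 terms and not for any smaller step, so p = 7.

7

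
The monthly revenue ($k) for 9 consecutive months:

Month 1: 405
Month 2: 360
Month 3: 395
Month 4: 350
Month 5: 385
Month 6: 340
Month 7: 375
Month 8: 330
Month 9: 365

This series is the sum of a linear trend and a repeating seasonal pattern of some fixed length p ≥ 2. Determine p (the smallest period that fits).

First differences y_{t+1} − y_t: -45, 35, -45, 35, -45, 35, …
The difference pattern repeats every 2 terms and not for any smaller step, so p = 2.

2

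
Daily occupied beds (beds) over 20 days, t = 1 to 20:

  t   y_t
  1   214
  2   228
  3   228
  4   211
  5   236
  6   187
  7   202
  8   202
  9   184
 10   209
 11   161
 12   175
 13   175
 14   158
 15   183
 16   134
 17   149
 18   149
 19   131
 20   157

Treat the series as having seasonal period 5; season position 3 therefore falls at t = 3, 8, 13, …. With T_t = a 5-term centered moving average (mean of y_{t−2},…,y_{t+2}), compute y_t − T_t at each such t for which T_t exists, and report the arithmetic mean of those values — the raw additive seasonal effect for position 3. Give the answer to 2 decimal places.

4.85

Season position 3 occurs at t = 3, 8, 13, 18 (where T_t is defined).
t=3: T_3 = 223.4000; y_3 − T_3 = 228 − 223.4000 = 4.6000
t=8: T_8 = 196.8000; y_8 − T_8 = 202 − 196.8000 = 5.2000
t=13: T_13 = 170.4000; y_13 − T_13 = 175 − 170.4000 = 4.6000
t=18: T_18 = 144.0000; y_18 − T_18 = 149 − 144.0000 = 5.0000
Mean deviation: (4.6000 + 5.2000 + 4.6000 + 5.0000) / 4 = 4.85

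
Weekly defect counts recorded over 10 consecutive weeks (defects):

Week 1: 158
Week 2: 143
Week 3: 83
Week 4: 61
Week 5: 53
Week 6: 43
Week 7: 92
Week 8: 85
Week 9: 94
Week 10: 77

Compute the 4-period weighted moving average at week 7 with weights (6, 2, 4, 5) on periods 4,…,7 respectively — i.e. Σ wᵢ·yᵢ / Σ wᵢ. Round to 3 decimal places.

64.941

Weighted sum: 6·61 + 2·53 + 4·43 + 5·92 = 366 + 106 + 172 + 460 = 1104
Weight total: 6 + 2 + 4 + 5 = 17
WMA = 1104 / 17 = 64.941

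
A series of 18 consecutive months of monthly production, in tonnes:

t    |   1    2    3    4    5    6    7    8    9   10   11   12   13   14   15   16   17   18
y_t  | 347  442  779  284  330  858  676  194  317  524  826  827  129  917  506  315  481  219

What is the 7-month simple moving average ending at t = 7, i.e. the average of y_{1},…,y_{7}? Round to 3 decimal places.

530.857

Sum of periods 1–7: 347 + 442 + 779 + 284 + 330 + 858 + 676 = 3716
Divide by 7: 3716 / 7 = 530.857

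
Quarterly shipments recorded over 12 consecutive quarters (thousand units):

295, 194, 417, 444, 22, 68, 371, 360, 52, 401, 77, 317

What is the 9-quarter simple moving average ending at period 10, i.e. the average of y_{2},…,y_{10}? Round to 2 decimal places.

Sum of periods 2–10: 194 + 417 + 444 + 22 + 68 + 371 + 360 + 52 + 401 = 2329
Divide by 9: 2329 / 9 = 258.78

258.78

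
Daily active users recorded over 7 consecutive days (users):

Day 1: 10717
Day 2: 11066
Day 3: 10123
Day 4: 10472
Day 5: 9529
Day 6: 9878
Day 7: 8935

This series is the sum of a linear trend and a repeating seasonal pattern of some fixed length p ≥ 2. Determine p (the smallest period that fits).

2

First differences y_{t+1} − y_t: 349, -943, 349, -943, 349, -943, …
The difference pattern repeats every 2 terms and not for any smaller step, so p = 2.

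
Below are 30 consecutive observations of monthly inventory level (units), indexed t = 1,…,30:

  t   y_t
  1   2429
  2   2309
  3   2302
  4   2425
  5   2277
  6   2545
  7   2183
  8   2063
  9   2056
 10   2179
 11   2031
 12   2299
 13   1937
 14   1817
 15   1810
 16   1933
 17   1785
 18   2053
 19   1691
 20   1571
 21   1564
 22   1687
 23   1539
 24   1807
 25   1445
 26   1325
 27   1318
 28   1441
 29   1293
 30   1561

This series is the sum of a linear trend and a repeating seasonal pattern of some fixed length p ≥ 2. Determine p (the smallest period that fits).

6

First differences y_{t+1} − y_t: -120, -7, 123, -148, 268, -362, -120, -7, 123, -148, 268, -362, -120, -7, …
The difference pattern repeats every 6 terms and not for any smaller step, so p = 6.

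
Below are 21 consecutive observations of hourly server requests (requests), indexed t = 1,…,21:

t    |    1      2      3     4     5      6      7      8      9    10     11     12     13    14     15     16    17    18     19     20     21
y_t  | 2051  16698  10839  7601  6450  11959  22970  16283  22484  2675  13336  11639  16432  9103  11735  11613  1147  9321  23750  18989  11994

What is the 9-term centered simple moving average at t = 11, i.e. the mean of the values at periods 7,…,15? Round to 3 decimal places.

14073.000

Sum of periods 7–15: 22970 + 16283 + 22484 + 2675 + 13336 + 11639 + 16432 + 9103 + 11735 = 126657
Divide by 9: 126657 / 9 = 14073.000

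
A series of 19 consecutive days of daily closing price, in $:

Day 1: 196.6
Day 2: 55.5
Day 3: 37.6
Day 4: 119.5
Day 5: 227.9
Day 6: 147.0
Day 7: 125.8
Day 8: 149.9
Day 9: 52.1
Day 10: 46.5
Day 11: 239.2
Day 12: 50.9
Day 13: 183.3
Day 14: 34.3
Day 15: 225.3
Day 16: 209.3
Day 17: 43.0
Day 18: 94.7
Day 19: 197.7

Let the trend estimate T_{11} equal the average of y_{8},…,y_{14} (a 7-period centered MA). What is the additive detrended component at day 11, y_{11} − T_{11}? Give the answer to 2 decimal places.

131.17

Trend T_11 = (149.9 + 52.1 + 46.5 + 239.2 + 50.9 + 183.3 + 34.3) / 7 = 756.2/7 = 108.0286
Detrended value: 239.2 − 108.0286 = 131.17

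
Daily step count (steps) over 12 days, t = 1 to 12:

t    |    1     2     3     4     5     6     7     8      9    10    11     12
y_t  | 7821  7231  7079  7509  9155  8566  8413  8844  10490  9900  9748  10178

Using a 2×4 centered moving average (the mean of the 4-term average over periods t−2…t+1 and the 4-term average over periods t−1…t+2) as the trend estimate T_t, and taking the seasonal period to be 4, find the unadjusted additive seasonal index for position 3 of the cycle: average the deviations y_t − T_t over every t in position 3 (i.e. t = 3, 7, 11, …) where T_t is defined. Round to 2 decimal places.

Season position 3 occurs at t = 3, 7 (where T_t is defined).
t=3: T_3 = 7576.7500; y_3 − T_3 = 7079 − 7576.7500 = -497.7500
t=7: T_7 = 8911.3750; y_7 − T_7 = 8413 − 8911.3750 = -498.3750
Mean deviation: (-497.7500 + -498.3750) / 2 = -498.06

-498.06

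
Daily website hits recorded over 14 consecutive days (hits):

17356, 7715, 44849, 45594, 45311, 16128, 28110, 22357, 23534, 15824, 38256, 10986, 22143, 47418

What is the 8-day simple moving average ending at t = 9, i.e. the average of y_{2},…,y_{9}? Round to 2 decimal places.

29199.75

Sum of periods 2–9: 7715 + 44849 + 45594 + 45311 + 16128 + 28110 + 22357 + 23534 = 233598
Divide by 8: 233598 / 8 = 29199.75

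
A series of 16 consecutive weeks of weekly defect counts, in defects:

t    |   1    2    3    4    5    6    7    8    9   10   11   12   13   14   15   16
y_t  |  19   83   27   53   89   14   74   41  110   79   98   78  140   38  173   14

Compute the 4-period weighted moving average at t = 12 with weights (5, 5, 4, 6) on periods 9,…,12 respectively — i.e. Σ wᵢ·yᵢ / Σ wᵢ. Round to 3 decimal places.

Weighted sum: 5·110 + 5·79 + 4·98 + 6·78 = 550 + 395 + 392 + 468 = 1805
Weight total: 5 + 5 + 4 + 6 = 20
WMA = 1805 / 20 = 90.250

90.250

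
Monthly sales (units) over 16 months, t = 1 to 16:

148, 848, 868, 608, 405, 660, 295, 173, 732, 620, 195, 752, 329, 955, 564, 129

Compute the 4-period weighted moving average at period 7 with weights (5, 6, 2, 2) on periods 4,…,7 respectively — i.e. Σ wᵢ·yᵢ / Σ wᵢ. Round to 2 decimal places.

Weighted sum: 5·608 + 6·405 + 2·660 + 2·295 = 3040 + 2430 + 1320 + 590 = 7380
Weight total: 5 + 6 + 2 + 2 = 15
WMA = 7380 / 15 = 492.00

492.00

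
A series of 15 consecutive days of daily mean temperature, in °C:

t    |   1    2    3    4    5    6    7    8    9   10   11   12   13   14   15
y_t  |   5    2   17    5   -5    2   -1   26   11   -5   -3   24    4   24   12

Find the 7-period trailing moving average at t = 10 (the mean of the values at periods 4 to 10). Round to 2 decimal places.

4.71

Sum of periods 4–10: 5 + (-5) + 2 + (-1) + 26 + 11 + (-5) = 33
Divide by 7: 33 / 7 = 4.71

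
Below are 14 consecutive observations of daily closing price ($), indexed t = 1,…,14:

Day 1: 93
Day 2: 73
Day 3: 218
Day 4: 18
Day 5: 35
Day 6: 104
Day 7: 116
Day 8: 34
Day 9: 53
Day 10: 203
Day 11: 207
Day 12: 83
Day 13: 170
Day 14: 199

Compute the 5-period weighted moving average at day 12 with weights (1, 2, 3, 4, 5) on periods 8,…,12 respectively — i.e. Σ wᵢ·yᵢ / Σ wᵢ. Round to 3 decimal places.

132.800

Weighted sum: 1·34 + 2·53 + 3·203 + 4·207 + 5·83 = 34 + 106 + 609 + 828 + 415 = 1992
Weight total: 1 + 2 + 3 + 4 + 5 = 15
WMA = 1992 / 15 = 132.800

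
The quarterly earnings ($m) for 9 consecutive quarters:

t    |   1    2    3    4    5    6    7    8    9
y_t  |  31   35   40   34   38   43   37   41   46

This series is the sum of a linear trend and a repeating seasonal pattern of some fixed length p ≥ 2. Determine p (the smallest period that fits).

First differences y_{t+1} − y_t: 4, 5, -6, 4, 5, -6, 4, 5, …
The difference pattern repeats every 3 terms and not for any smaller step, so p = 3.

3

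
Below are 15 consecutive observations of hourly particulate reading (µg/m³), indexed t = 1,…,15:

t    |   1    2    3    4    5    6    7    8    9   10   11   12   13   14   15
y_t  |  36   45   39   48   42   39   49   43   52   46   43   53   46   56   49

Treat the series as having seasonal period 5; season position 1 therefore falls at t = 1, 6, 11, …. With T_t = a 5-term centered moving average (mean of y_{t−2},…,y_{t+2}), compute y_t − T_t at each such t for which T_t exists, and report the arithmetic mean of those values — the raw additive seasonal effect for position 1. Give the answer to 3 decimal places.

-5.100

Season position 1 occurs at t = 6, 11 (where T_t is defined).
t=6: T_6 = 44.20000; y_6 − T_6 = 39 − 44.20000 = -5.20000
t=11: T_11 = 48.00000; y_11 − T_11 = 43 − 48.00000 = -5.00000
Mean deviation: (-5.20000 + -5.00000) / 2 = -5.100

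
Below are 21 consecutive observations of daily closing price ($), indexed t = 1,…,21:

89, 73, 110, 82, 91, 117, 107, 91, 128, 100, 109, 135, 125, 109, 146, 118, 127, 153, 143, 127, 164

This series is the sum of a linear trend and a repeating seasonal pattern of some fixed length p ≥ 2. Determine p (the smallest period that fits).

6

First differences y_{t+1} − y_t: -16, 37, -28, 9, 26, -10, -16, 37, -28, 9, 26, -10, -16, 37, …
The difference pattern repeats every 6 terms and not for any smaller step, so p = 6.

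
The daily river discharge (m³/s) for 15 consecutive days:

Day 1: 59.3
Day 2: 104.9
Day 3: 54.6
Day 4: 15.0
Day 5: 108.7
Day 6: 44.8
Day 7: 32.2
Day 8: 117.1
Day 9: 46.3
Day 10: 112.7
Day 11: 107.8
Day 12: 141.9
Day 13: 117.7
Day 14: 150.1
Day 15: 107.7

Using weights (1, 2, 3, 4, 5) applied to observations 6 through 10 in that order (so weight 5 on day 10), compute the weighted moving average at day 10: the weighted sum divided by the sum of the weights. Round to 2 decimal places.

Weighted sum: 1·44.8 + 2·32.2 + 3·117.1 + 4·46.3 + 5·112.7 = 44.8 + 64.4 + 351.3 + 185.2 + 563.5 = 1209.2
Weight total: 1 + 2 + 3 + 4 + 5 = 15
WMA = 1209.2 / 15 = 80.61

80.61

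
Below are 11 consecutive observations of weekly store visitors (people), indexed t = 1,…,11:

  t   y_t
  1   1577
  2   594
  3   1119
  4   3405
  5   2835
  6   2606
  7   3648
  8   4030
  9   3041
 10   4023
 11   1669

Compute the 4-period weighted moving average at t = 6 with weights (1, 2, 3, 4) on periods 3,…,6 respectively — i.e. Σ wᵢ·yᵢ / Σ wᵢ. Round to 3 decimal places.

Weighted sum: 1·1119 + 2·3405 + 3·2835 + 4·2606 = 1119 + 6810 + 8505 + 10424 = 26858
Weight total: 1 + 2 + 3 + 4 = 10
WMA = 26858 / 10 = 2685.800

2685.800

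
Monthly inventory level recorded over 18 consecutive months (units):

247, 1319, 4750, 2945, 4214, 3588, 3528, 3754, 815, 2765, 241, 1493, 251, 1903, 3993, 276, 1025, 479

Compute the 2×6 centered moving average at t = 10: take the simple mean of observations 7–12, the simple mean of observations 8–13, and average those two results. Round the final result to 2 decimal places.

Sum over 7–12: 3528 + 3754 + 815 + 2765 + 241 + 1493 = 12596
Sum over 8–13: 3754 + 815 + 2765 + 241 + 1493 + 251 = 9319
CMA at t=10 = (12596 + 9319) / (2·6) = 21915 / 12 = 1826.25

1826.25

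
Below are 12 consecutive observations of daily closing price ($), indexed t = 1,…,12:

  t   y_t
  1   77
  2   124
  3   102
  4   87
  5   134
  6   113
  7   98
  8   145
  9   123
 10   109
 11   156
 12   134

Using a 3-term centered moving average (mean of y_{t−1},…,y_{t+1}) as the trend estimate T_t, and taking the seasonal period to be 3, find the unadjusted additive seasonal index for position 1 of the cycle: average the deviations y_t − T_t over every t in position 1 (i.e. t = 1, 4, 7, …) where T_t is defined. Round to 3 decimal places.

-20.556

Season position 1 occurs at t = 4, 7, 10 (where T_t is defined).
t=4: T_4 = 107.66667; y_4 − T_4 = 87 − 107.66667 = -20.66667
t=7: T_7 = 118.66667; y_7 − T_7 = 98 − 118.66667 = -20.66667
t=10: T_10 = 129.33333; y_10 − T_10 = 109 − 129.33333 = -20.33333
Mean deviation: (-20.66667 + -20.66667 + -20.33333) / 3 = -20.556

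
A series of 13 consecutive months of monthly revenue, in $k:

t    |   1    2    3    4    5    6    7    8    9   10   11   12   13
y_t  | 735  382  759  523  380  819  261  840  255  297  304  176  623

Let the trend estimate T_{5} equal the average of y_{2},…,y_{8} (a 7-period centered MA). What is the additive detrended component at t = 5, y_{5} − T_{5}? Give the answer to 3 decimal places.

-186.286

Trend T_5 = (382 + 759 + 523 + 380 + 819 + 261 + 840) / 7 = 3964/7 = 566.28571
Detrended value: 380 − 566.28571 = -186.286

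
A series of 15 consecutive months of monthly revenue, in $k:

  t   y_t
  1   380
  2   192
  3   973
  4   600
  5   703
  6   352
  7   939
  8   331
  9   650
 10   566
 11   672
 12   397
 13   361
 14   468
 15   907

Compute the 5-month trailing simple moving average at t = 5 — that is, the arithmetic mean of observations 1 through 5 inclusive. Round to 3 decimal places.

569.600

Sum of periods 1–5: 380 + 192 + 973 + 600 + 703 = 2848
Divide by 5: 2848 / 5 = 569.600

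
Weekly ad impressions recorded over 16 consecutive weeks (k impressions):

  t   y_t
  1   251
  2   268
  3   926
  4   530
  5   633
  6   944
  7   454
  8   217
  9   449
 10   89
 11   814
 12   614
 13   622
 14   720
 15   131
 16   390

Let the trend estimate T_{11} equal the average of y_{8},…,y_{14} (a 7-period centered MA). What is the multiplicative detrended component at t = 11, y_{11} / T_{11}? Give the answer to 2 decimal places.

1.62

Trend T_11 = (217 + 449 + 89 + 814 + 614 + 622 + 720) / 7 = 3525/7 = 503.5714
Ratio to trend: 814 / 503.5714 = 1.62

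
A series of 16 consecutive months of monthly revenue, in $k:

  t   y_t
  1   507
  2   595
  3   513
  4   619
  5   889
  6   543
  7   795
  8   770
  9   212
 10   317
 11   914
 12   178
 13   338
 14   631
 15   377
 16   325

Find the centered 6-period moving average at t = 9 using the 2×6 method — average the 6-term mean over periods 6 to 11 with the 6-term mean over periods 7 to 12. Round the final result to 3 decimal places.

561.417

Sum over 6–11: 543 + 795 + 770 + 212 + 317 + 914 = 3551
Sum over 7–12: 795 + 770 + 212 + 317 + 914 + 178 = 3186
CMA at t=9 = (3551 + 3186) / (2·6) = 6737 / 12 = 561.417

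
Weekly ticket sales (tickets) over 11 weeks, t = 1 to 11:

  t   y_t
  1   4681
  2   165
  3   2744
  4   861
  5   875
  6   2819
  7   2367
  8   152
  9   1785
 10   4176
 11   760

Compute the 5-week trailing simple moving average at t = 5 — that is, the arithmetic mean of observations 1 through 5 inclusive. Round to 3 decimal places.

Sum of periods 1–5: 4681 + 165 + 2744 + 861 + 875 = 9326
Divide by 5: 9326 / 5 = 1865.200

1865.200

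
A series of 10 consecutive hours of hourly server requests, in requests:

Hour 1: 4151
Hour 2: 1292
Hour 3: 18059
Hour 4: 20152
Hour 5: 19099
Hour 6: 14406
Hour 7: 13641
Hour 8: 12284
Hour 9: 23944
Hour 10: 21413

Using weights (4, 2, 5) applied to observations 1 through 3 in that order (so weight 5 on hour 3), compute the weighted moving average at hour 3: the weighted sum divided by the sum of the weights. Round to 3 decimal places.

9953.000

Weighted sum: 4·4151 + 2·1292 + 5·18059 = 16604 + 2584 + 90295 = 109483
Weight total: 4 + 2 + 5 = 11
WMA = 109483 / 11 = 9953.000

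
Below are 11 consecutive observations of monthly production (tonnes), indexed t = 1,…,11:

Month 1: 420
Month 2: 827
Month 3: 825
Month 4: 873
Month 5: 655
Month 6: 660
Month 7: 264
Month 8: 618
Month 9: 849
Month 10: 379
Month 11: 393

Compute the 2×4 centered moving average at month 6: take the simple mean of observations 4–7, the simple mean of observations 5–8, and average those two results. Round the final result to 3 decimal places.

581.125

Sum over 4–7: 873 + 655 + 660 + 264 = 2452
Sum over 5–8: 655 + 660 + 264 + 618 = 2197
CMA at t=6 = (2452 + 2197) / (2·4) = 4649 / 8 = 581.125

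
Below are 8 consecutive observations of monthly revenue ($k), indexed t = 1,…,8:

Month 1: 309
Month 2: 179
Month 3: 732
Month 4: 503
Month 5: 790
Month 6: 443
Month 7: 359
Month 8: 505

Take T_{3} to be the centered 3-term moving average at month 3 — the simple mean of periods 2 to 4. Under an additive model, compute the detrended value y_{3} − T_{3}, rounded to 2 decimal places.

Trend T_3 = (179 + 732 + 503) / 3 = 1414/3 = 471.3333
Detrended value: 732 − 471.3333 = 260.67

260.67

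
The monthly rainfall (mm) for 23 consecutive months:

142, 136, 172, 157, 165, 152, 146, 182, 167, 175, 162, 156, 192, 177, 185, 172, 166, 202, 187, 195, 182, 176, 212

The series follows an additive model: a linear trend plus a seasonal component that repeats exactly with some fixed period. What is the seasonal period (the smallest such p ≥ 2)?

5

First differences y_{t+1} − y_t: -6, 36, -15, 8, -13, -6, 36, -15, 8, -13, -6, 36, …
The difference pattern repeats every 5 terms and not for any smaller step, so p = 5.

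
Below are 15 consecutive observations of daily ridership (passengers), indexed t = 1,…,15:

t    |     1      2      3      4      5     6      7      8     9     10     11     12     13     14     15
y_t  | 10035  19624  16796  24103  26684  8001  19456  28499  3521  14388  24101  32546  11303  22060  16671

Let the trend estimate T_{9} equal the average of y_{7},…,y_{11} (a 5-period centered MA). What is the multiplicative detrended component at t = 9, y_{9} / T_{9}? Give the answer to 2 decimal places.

Trend T_9 = (19456 + 28499 + 3521 + 14388 + 24101) / 5 = 89965/5 = 17993.0000
Ratio to trend: 3521 / 17993.0000 = 0.20

0.20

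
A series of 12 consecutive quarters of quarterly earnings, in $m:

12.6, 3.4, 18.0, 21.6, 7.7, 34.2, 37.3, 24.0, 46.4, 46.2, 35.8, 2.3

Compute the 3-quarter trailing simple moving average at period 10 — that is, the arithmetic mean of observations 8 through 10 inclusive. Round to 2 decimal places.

Sum of periods 8–10: 24.0 + 46.4 + 46.2 = 116.6
Divide by 3: 116.6 / 3 = 38.87

38.87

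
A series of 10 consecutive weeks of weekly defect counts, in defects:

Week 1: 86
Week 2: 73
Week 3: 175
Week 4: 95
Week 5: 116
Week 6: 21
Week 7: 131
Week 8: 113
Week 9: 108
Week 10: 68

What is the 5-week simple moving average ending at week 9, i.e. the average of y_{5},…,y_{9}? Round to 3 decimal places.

97.800

Sum of periods 5–9: 116 + 21 + 131 + 113 + 108 = 489
Divide by 5: 489 / 5 = 97.800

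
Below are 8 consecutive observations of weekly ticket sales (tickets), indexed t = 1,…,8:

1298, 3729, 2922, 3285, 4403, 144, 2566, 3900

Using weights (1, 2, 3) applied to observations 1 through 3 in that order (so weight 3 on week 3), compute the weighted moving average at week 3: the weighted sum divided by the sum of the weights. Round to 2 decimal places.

2920.33

Weighted sum: 1·1298 + 2·3729 + 3·2922 = 1298 + 7458 + 8766 = 17522
Weight total: 1 + 2 + 3 = 6
WMA = 17522 / 6 = 2920.33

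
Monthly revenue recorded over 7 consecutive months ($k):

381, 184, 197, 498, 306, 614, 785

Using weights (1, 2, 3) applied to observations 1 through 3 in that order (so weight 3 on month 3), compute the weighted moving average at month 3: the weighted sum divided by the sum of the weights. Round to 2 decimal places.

223.33

Weighted sum: 1·381 + 2·184 + 3·197 = 381 + 368 + 591 = 1340
Weight total: 1 + 2 + 3 = 6
WMA = 1340 / 6 = 223.33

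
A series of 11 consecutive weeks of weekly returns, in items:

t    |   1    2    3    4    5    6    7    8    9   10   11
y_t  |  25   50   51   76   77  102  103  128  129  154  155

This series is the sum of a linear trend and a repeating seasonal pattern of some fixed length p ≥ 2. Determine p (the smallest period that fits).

2

First differences y_{t+1} − y_t: 25, 1, 25, 1, 25, 1, …
The difference pattern repeats every 2 terms and not for any smaller step, so p = 2.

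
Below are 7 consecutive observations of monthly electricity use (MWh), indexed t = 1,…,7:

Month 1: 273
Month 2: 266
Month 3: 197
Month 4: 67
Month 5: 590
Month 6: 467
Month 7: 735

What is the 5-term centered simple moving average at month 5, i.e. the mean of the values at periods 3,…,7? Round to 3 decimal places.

Sum of periods 3–7: 197 + 67 + 590 + 467 + 735 = 2056
Divide by 5: 2056 / 5 = 411.200

411.200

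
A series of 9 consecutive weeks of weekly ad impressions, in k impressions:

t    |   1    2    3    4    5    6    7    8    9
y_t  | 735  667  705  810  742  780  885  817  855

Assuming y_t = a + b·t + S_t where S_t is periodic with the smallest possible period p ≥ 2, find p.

3

First differences y_{t+1} − y_t: -68, 38, 105, -68, 38, 105, -68, 38, …
The difference pattern repeats every 3 terms and not for any smaller step, so p = 3.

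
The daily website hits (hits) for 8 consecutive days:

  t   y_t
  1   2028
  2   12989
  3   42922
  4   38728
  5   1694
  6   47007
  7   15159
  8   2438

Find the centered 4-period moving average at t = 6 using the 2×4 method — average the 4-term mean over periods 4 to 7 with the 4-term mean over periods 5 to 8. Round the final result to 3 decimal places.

21110.750

Sum over 4–7: 38728 + 1694 + 47007 + 15159 = 102588
Sum over 5–8: 1694 + 47007 + 15159 + 2438 = 66298
CMA at t=6 = (102588 + 66298) / (2·4) = 168886 / 8 = 21110.750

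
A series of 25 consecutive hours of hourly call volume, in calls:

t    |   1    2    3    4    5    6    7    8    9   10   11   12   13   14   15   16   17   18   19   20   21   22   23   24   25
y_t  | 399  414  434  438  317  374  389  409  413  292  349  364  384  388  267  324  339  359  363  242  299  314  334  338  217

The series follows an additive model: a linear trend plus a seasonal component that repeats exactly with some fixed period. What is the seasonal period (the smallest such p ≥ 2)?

5

First differences y_{t+1} − y_t: 15, 20, 4, -121, 57, 15, 20, 4, -121, 57, 15, 20, …
The difference pattern repeats every 5 terms and not for any smaller step, so p = 5.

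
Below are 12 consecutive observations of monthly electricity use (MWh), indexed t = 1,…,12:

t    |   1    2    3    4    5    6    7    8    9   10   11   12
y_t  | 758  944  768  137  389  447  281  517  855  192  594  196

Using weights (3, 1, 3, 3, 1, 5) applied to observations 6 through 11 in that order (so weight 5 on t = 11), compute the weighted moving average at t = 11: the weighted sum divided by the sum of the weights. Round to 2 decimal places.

556.25

Weighted sum: 3·447 + 1·281 + 3·517 + 3·855 + 1·192 + 5·594 = 1341 + 281 + 1551 + 2565 + 192 + 2970 = 8900
Weight total: 3 + 1 + 3 + 3 + 1 + 5 = 16
WMA = 8900 / 16 = 556.25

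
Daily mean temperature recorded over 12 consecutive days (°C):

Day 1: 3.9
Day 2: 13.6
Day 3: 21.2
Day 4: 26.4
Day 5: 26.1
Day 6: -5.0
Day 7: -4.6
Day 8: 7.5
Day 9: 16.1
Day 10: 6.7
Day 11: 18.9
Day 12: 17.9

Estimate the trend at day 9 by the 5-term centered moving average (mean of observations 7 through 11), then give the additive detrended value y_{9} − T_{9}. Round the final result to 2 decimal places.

7.18

Trend T_9 = ((-4.6) + 7.5 + 16.1 + 6.7 + 18.9) / 5 = 44.6/5 = 8.9200
Detrended value: 16.1 − 8.9200 = 7.18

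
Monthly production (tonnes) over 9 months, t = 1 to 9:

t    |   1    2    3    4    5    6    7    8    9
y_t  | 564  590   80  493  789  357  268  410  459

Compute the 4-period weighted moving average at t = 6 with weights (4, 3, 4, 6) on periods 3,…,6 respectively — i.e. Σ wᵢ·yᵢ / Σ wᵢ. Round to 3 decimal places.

417.471

Weighted sum: 4·80 + 3·493 + 4·789 + 6·357 = 320 + 1479 + 3156 + 2142 = 7097
Weight total: 4 + 3 + 4 + 6 = 17
WMA = 7097 / 17 = 417.471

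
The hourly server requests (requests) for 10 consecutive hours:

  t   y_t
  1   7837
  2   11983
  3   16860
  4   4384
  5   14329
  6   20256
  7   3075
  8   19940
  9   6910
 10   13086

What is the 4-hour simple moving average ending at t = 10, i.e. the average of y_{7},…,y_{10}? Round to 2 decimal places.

Sum of periods 7–10: 3075 + 19940 + 6910 + 13086 = 43011
Divide by 4: 43011 / 4 = 10752.75

10752.75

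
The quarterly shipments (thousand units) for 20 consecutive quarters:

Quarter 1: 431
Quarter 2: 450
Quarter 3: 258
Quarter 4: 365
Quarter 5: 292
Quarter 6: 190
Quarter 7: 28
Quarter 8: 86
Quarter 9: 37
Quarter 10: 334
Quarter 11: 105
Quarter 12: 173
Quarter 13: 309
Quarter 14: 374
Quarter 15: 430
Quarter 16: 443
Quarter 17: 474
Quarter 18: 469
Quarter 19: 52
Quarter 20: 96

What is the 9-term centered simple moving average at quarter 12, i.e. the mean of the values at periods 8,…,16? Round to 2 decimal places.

Sum of periods 8–16: 86 + 37 + 334 + 105 + 173 + 309 + 374 + 430 + 443 = 2291
Divide by 9: 2291 / 9 = 254.56

254.56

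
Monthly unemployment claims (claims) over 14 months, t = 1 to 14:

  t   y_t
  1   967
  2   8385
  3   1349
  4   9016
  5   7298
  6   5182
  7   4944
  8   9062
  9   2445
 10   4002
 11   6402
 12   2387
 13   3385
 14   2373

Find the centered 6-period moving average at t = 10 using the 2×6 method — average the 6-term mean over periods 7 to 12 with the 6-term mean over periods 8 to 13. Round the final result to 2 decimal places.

4743.75

Sum over 7–12: 4944 + 9062 + 2445 + 4002 + 6402 + 2387 = 29242
Sum over 8–13: 9062 + 2445 + 4002 + 6402 + 2387 + 3385 = 27683
CMA at t=10 = (29242 + 27683) / (2·6) = 56925 / 12 = 4743.75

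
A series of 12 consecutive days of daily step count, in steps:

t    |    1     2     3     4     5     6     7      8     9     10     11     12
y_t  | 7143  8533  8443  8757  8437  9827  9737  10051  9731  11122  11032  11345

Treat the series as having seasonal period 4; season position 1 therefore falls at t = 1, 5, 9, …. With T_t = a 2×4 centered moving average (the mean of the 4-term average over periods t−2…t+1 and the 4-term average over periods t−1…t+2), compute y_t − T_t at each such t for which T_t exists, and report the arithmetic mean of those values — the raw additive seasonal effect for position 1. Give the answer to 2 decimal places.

Season position 1 occurs at t = 5, 9 (where T_t is defined).
t=5: T_5 = 9027.7500; y_5 − T_5 = 8437 − 9027.7500 = -590.7500
t=9: T_9 = 10322.1250; y_9 − T_9 = 9731 − 10322.1250 = -591.1250
Mean deviation: (-590.7500 + -591.1250) / 2 = -590.94

-590.94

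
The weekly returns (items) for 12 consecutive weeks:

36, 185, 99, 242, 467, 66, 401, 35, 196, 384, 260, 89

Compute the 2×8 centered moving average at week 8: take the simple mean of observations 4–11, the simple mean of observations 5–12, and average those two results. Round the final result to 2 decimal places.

Sum over 4–11: 242 + 467 + 66 + 401 + 35 + 196 + 384 + 260 = 2051
Sum over 5–12: 467 + 66 + 401 + 35 + 196 + 384 + 260 + 89 = 1898
CMA at t=8 = (2051 + 1898) / (2·8) = 3949 / 16 = 246.81

246.81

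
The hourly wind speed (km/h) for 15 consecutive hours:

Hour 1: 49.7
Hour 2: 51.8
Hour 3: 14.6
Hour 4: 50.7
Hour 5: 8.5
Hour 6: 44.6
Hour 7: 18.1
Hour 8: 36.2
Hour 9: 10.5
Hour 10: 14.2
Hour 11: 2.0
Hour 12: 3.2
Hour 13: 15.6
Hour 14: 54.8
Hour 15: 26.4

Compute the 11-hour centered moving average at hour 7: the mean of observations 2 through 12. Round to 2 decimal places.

23.13

Sum of periods 2–12: 51.8 + 14.6 + 50.7 + 8.5 + 44.6 + 18.1 + 36.2 + 10.5 + 14.2 + 2.0 + 3.2 = 254.4
Divide by 11: 254.4 / 11 = 23.13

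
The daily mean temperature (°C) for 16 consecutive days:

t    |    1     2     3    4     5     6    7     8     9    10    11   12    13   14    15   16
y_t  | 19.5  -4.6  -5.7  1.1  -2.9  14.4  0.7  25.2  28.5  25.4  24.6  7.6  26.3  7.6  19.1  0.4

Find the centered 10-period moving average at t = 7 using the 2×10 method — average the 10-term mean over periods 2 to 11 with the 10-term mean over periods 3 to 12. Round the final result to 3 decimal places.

Sum over 2–11: (-4.6) + (-5.7) + 1.1 + (-2.9) + 14.4 + 0.7 + 25.2 + 28.5 + 25.4 + 24.6 = 106.7
Sum over 3–12: (-5.7) + 1.1 + (-2.9) + 14.4 + 0.7 + 25.2 + 28.5 + 25.4 + 24.6 + 7.6 = 118.9
CMA at t=7 = (106.7 + 118.9) / (2·10) = 225.6 / 20 = 11.280

11.280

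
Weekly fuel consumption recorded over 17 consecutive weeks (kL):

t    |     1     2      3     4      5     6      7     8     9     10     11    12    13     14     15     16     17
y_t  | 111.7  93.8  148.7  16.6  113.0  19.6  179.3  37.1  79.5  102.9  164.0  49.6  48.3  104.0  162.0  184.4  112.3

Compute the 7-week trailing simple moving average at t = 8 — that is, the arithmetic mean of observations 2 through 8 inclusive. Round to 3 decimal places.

86.871

Sum of periods 2–8: 93.8 + 148.7 + 16.6 + 113.0 + 19.6 + 179.3 + 37.1 = 608.1
Divide by 7: 608.1 / 7 = 86.871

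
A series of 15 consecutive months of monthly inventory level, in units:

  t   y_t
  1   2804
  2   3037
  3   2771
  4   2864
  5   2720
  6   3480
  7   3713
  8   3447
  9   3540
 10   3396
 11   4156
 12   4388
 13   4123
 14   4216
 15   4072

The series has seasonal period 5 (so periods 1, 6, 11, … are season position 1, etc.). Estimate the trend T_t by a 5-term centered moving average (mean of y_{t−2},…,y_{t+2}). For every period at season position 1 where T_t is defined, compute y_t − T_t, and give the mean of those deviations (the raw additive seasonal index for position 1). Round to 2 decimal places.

Season position 1 occurs at t = 6, 11 (where T_t is defined).
t=6: T_6 = 3244.8000; y_6 − T_6 = 3480 − 3244.8000 = 235.2000
t=11: T_11 = 3920.6000; y_11 − T_11 = 4156 − 3920.6000 = 235.4000
Mean deviation: (235.2000 + 235.4000) / 2 = 235.30

235.30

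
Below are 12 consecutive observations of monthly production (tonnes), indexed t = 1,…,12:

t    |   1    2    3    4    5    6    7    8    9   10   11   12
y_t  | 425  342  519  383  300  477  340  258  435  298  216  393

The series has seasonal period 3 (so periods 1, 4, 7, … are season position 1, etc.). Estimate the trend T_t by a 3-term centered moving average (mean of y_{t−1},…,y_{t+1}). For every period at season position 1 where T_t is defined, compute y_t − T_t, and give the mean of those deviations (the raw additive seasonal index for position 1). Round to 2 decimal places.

-18.11

Season position 1 occurs at t = 4, 7, 10 (where T_t is defined).
t=4: T_4 = 400.6667; y_4 − T_4 = 383 − 400.6667 = -17.6667
t=7: T_7 = 358.3333; y_7 − T_7 = 340 − 358.3333 = -18.3333
t=10: T_10 = 316.3333; y_10 − T_10 = 298 − 316.3333 = -18.3333
Mean deviation: (-17.6667 + -18.3333 + -18.3333) / 3 = -18.11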